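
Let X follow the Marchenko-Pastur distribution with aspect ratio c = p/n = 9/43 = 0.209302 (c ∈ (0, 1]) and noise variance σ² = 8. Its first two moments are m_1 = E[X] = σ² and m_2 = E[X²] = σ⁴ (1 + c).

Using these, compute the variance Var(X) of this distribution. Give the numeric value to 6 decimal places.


m_1 = E[X] = σ² = 8, so m_1² = 64.
m_2 = E[X²] = σ⁴ (1 + c) = 64 · (1 + 0.209302) = 64 · 1.209302 = 77.395349.
(Note m_2 − m_1² simplifies to c · σ⁴ = 0.209302 · 64.)

Var(X) = m_2 − m_1² = 77.395349 − 64 = 13.395349.


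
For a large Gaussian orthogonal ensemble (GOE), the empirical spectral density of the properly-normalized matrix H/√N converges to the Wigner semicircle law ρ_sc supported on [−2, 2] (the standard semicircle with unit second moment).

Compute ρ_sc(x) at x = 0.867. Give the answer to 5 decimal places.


ρ_sc(x) = (1/(2π)) √(4 − x²). With x = 0.867:
  4 − x² = 4 − (0.867)² = 4 − 0.751689 = 3.248311.
  √(4 − x²) = 1.802307.
  1/(2π) = 0.159155.
  ρ_sc(0.867) = 0.159155 · 1.802307 = 0.286846.

Rounded to 5 decimal places: ρ_sc(0.867) ≈ 0.28685.


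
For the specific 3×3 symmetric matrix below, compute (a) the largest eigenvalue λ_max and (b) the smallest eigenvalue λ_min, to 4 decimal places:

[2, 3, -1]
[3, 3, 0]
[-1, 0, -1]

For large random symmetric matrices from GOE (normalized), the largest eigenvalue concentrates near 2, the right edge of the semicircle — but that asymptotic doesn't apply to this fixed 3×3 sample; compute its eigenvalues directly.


Since M is real symmetric, all three eigenvalues are real; they are the roots of det(λI − M) = λ³ − (tr M) λ² + s λ − det M, where s is the sum of the principal 2×2 minors.
tr M = 2 + 3 + (-1) = 4.
s = (2·3 − 3²) + (2·(-1) − (-1)²) + (3·(-1) − 0²) = -3 + (-3) + (-3) = -9.
det M (expand along row 1) = 2·(-3) − 3·(-3) + (-1)·3 = 0.
Characteristic polynomial: λ³ − 4λ² − 9λ = 0.
Substitute λ = y + (tr M)/3 = y + 1.333333 to remove the quadratic term: y³ + p·y + q = 0 with p = s − (tr M)²/3 = -14.333333 and q = −2(tr M)³/27 + (tr M)·s/3 − det M = -16.740741.
Three real roots ⇒ use the trigonometric (Viète) form: r = 2√(−p/3) = 4.371626, φ = arccos(3q/(p·r)) = arccos(0.801504) = 0.640990 rad.
y_k = r·cos(φ/3 − 2πk/3) for k = 0, 1, 2 gives y = 4.272218, -1.333333, -2.938885.
λ_k = y_k + 1.333333 gives λ = 5.6056, 0.0000, -1.6056 (check: the sum is 4.0000 = tr M).

Hence λ_max = 5.6056 and λ_min = -1.6056.


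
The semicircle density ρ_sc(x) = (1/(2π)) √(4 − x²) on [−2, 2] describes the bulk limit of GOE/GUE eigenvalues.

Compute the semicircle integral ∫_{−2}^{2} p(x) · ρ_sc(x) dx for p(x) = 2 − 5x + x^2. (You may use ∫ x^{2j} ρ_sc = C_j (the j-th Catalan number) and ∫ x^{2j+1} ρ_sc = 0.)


Write p(x) = Σ a_i x^i, split into monomials and integrate each against ρ_sc separately.
Using ∫ x^{2j} ρ_sc = C_j = (1/(j+1)) C(2j, j) (Catalan numbers) and ∫ x^{2j+1} ρ_sc = 0 (odd monomials vanish by symmetry):
  i = 0 (even): a_0 · C_{0} = 2 · 1 = 2
  i = 1 (odd): ∫ x^1 ρ_sc = 0 (vanishes)
  i = 2 (even): a_2 · C_{1} = 1 · 1 = 1

Summing the contributions: ∫_{−2}^{2} p(x) ρ_sc(x) dx = 2 + 1 = 3.


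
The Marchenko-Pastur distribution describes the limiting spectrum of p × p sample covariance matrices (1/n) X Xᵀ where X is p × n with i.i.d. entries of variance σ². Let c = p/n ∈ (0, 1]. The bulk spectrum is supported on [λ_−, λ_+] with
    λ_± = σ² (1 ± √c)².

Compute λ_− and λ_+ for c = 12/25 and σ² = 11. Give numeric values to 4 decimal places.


c = 12/25 = 0.480000; √c = 0.692820.
λ_− = σ² (1 − √c)² = 11 · (1 − 0.692820)² = 11 · (0.307180)² = 1.037953.
λ_+ = σ² (1 + √c)² = 11 · (1 + 0.692820)² = 11 · (1.692820)² = 31.522047.

Rounded to 4 decimal places: λ_− ≈ 1.0380, λ_+ ≈ 31.5220.


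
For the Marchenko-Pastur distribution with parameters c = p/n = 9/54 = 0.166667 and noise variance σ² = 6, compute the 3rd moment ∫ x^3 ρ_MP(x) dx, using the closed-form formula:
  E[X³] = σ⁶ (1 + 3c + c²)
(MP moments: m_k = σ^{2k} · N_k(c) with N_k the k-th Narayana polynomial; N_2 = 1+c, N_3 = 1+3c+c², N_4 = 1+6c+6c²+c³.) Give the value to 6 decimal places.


E[X³] = σ⁶ (1 + 3c + c²) (third MP moment). With σ² = 6 (so σ⁶ = 216) and c = 9/54 = 0.166667: E[X³] = 216 · (1 + 3·0.166667 + (0.166667)²) = 216 · 1.527778.

So E[X^3] = 330.000000.


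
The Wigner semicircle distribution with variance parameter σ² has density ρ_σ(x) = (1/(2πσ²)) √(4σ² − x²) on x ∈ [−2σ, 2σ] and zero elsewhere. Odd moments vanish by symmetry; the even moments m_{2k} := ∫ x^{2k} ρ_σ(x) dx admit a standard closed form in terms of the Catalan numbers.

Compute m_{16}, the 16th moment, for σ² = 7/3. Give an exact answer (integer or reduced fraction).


By the scaled semicircle moment identity, m_{2k} = σ^{2k} · C_k with k = 8.
C_8 = (1/(k+1)) · C(2k, k) = (1/9) · C(16, 8) = (1/9) · 12870 = 1430.
σ^{2k} = (σ²)^k = (7/3)^8 = 5764801/6561.

Therefore m_{16} = σ^{16} · C_8 = (5764801/6561) · 1430 = 8243665430/6561.


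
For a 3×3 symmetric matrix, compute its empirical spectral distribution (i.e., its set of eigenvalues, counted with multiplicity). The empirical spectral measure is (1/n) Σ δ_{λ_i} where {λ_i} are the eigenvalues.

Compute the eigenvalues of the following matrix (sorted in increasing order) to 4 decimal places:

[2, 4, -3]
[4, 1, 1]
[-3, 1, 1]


Since M is real symmetric, all three eigenvalues are real; they are the roots of det(λI − M) = λ³ − (tr M) λ² + s λ − det M, where s is the sum of the principal 2×2 minors.
tr M = 2 + 1 + 1 = 4.
s = (2·1 − 4²) + (2·1 − (-3)²) + (1·1 − 1²) = -14 + (-7) + 0 = -21.
det M (expand along row 1) = 2·0 − 4·7 + (-3)·7 = -49.
Characteristic polynomial: λ³ − 4λ² − 21λ + 49 = 0.
Substitute λ = y + (tr M)/3 = y + 1.333333 to remove the quadratic term: y³ + p·y + q = 0 with p = s − (tr M)²/3 = -26.333333 and q = −2(tr M)³/27 + (tr M)·s/3 − det M = 16.259259.
Three real roots ⇒ use the trigonometric (Viète) form: r = 2√(−p/3) = 5.925463, φ = arccos(3q/(p·r)) = arccos(-0.312604) = 1.888729 rad.
y_k = r·cos(φ/3 − 2πk/3) for k = 0, 1, 2 gives y = 4.789416, 0.626791, -5.416207.
λ_k = y_k + 1.333333 gives λ = 6.1227, 1.9601, -4.0829 (check: the sum is 4.0000 = tr M).

Eigenvalues sorted in increasing order: [-4.0829, 1.9601, 6.1227].


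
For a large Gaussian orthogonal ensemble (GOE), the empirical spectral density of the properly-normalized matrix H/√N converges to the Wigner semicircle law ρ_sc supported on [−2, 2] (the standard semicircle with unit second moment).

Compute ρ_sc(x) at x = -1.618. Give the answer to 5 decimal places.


ρ_sc(x) = (1/(2π)) √(4 − x²). With x = -1.618:
  4 − x² = 4 − (-1.618)² = 4 − 2.617924 = 1.382076.
  √(4 − x²) = 1.175617.
  1/(2π) = 0.159155.
  ρ_sc(-1.618) = 0.159155 · 1.175617 = 0.187105.

Rounded to 5 decimal places: ρ_sc(-1.618) ≈ 0.18711.


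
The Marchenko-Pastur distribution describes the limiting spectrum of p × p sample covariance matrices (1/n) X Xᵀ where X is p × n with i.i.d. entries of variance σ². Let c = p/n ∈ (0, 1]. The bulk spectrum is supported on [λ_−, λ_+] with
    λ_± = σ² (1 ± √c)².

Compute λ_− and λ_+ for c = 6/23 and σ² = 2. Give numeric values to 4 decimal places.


c = 6/23 = 0.260870; √c = 0.510754.
λ_− = σ² (1 − √c)² = 2 · (1 − 0.510754)² = 2 · (0.489246)² = 0.478723.
λ_+ = σ² (1 + √c)² = 2 · (1 + 0.510754)² = 2 · (1.510754)² = 4.564755.

Rounded to 4 decimal places: λ_− ≈ 0.4787, λ_+ ≈ 4.5648.


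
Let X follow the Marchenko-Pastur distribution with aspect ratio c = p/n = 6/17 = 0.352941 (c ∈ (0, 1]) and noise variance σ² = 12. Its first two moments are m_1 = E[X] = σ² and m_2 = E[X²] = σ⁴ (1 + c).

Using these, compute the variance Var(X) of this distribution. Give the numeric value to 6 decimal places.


m_1 = E[X] = σ² = 12, so m_1² = 144.
m_2 = E[X²] = σ⁴ (1 + c) = 144 · (1 + 0.352941) = 144 · 1.352941 = 194.823529.
(Note m_2 − m_1² simplifies to c · σ⁴ = 0.352941 · 144.)

Var(X) = m_2 − m_1² = 194.823529 − 144 = 50.823529.


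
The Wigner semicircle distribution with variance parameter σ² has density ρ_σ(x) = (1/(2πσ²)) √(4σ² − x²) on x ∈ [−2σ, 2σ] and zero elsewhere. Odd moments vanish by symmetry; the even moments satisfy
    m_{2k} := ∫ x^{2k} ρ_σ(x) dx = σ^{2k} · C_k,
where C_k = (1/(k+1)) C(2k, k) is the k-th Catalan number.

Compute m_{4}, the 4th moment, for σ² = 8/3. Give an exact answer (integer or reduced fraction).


By the scaled semicircle moment identity, m_{2k} = σ^{2k} · C_k with k = 2.
C_2 = (1/(k+1)) · C(2k, k) = (1/3) · C(4, 2) = (1/3) · 6 = 2.
σ^{2k} = (σ²)^k = (8/3)^2 = 64/9.

Therefore m_{4} = σ^{4} · C_2 = (64/9) · 2 = 128/9.


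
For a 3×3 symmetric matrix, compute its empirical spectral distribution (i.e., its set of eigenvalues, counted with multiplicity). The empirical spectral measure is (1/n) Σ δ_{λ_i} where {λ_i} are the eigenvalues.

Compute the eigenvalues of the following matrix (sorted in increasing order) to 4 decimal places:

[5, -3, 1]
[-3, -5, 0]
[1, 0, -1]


Since M is real symmetric, all three eigenvalues are real; they are the roots of det(λI − M) = λ³ − (tr M) λ² + s λ − det M, where s is the sum of the principal 2×2 minors.
tr M = 5 + (-5) + (-1) = -1.
s = (5·(-5) − (-3)²) + (5·(-1) − 1²) + ((-5)·(-1) − 0²) = -34 + (-6) + 5 = -35.
det M (expand along row 1) = 5·5 − (-3)·3 + 1·5 = 39.
Characteristic polynomial: λ³ + λ² − 35λ − 39 = 0.
Substitute λ = y + (tr M)/3 = y − 0.333333 to remove the quadratic term: y³ + p·y + q = 0 with p = s − (tr M)²/3 = -35.333333 and q = −2(tr M)³/27 + (tr M)·s/3 − det M = -27.259259.
Three real roots ⇒ use the trigonometric (Viète) form: r = 2√(−p/3) = 6.863753, φ = arccos(3q/(p·r)) = arccos(0.337201) = 1.226854 rad.
y_k = r·cos(φ/3 − 2πk/3) for k = 0, 1, 2 gives y = 6.297757, -0.785189, -5.512568.
λ_k = y_k − 0.333333 gives λ = 5.9644, -1.1185, -5.8459 (check: the sum is -1.0000 = tr M).

Eigenvalues sorted in increasing order: [-5.8459, -1.1185, 5.9644].


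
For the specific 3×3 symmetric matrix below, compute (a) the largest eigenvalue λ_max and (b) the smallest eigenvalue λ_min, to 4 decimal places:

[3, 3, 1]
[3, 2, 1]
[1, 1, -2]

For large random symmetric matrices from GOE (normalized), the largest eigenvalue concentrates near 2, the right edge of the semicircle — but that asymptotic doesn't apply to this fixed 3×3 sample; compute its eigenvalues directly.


Since M is real symmetric, all three eigenvalues are real; they are the roots of det(λI − M) = λ³ − (tr M) λ² + s λ − det M, where s is the sum of the principal 2×2 minors.
tr M = 3 + 2 + (-2) = 3.
s = (3·2 − 3²) + (3·(-2) − 1²) + (2·(-2) − 1²) = -3 + (-7) + (-5) = -15.
det M (expand along row 1) = 3·(-5) − 3·(-7) + 1·1 = 7.
Characteristic polynomial: λ³ − 3λ² − 15λ − 7 = 0.
Substitute λ = y + (tr M)/3 = y + 1.000000 to remove the quadratic term: y³ + p·y + q = 0 with p = s − (tr M)²/3 = -18.000000 and q = −2(tr M)³/27 + (tr M)·s/3 − det M = -24.000000.
Three real roots ⇒ use the trigonometric (Viète) form: r = 2√(−p/3) = 4.898979, φ = arccos(3q/(p·r)) = arccos(0.816497) = 0.615480 rad.
y_k = r·cos(φ/3 − 2πk/3) for k = 0, 1, 2 gives y = 4.796240, -1.533794, -3.262447.
λ_k = y_k + 1.000000 gives λ = 5.7962, -0.5338, -2.2624 (check: the sum is 3.0000 = tr M).

Hence λ_max = 5.7962 and λ_min = -2.2624.


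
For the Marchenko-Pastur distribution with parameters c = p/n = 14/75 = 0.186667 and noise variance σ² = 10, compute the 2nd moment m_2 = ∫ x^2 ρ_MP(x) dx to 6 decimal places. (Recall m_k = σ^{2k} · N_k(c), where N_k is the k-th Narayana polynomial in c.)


E[X²] = σ⁴ (1 + c) (second MP moment). With σ² = 10 (so σ⁴ = 100) and c = 14/75 = 0.186667: E[X²] = 100 · (1 + 0.186667) = 100 · 1.186667.

So E[X^2] = 118.666667.


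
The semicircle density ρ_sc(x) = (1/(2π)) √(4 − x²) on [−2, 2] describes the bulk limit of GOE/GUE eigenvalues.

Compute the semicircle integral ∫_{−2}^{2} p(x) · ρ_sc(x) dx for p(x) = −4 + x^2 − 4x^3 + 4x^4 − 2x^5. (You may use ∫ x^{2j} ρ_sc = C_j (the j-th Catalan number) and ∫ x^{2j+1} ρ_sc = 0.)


Write p(x) = Σ a_i x^i, split into monomials and integrate each against ρ_sc separately.
Using ∫ x^{2j} ρ_sc = C_j = (1/(j+1)) C(2j, j) (Catalan numbers) and ∫ x^{2j+1} ρ_sc = 0 (odd monomials vanish by symmetry):
  i = 0 (even): a_0 · C_{0} = -4 · 1 = -4
  i = 2 (even): a_2 · C_{1} = 1 · 1 = 1
  i = 3 (odd): ∫ x^3 ρ_sc = 0 (vanishes)
  i = 4 (even): a_4 · C_{2} = 4 · 2 = 8
  i = 5 (odd): ∫ x^5 ρ_sc = 0 (vanishes)

Summing the contributions: ∫_{−2}^{2} p(x) ρ_sc(x) dx = (-4) + 1 + 8 = 5.


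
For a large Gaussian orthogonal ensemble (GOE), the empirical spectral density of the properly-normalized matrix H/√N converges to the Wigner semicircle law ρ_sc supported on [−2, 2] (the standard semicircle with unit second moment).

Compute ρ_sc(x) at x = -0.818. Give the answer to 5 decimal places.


ρ_sc(x) = (1/(2π)) √(4 − x²). With x = -0.818:
  4 − x² = 4 − (-0.818)² = 4 − 0.669124 = 3.330876.
  √(4 − x²) = 1.825069.
  1/(2π) = 0.159155.
  ρ_sc(-0.818) = 0.159155 · 1.825069 = 0.290469.

Rounded to 5 decimal places: ρ_sc(-0.818) ≈ 0.29047.


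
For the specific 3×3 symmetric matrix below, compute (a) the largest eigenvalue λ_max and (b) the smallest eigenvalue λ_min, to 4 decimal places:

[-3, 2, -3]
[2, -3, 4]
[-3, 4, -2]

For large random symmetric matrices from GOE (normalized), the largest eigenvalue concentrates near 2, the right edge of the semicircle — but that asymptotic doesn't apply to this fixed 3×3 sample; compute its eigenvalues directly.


Since M is real symmetric, all three eigenvalues are real; they are the roots of det(λI − M) = λ³ − (tr M) λ² + s λ − det M, where s is the sum of the principal 2×2 minors.
tr M = -3 + (-3) + (-2) = -8.
s = ((-3)·(-3) − 2²) + ((-3)·(-2) − (-3)²) + ((-3)·(-2) − 4²) = 5 + (-3) + (-10) = -8.
det M (expand along row 1) = (-3)·(-10) − 2·8 + (-3)·(-1) = 17.
Characteristic polynomial: λ³ + 8λ² − 8λ − 17 = 0.
Substitute λ = y + (tr M)/3 = y − 2.666667 to remove the quadratic term: y³ + p·y + q = 0 with p = s − (tr M)²/3 = -29.333333 and q = −2(tr M)³/27 + (tr M)·s/3 − det M = 42.259259.
Three real roots ⇒ use the trigonometric (Viète) form: r = 2√(−p/3) = 6.253888, φ = arccos(3q/(p·r)) = arccos(-0.691085) = 2.333786 rad.
y_k = r·cos(φ/3 − 2πk/3) for k = 0, 1, 2 gives y = 4.455074, 1.573459, -6.028533.
λ_k = y_k − 2.666667 gives λ = 1.7884, -1.0932, -8.6952 (check: the sum is -8.0000 = tr M).

Hence λ_max = 1.7884 and λ_min = -8.6952.


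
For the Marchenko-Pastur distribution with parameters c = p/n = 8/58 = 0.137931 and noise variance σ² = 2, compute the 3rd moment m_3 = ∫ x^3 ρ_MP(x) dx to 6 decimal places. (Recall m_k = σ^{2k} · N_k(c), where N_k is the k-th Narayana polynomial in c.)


E[X³] = σ⁶ (1 + 3c + c²) (third MP moment). With σ² = 2 (so σ⁶ = 8) and c = 8/58 = 0.137931: E[X³] = 8 · (1 + 3·0.137931 + (0.137931)²) = 8 · 1.432818.

So E[X^3] = 11.462545.


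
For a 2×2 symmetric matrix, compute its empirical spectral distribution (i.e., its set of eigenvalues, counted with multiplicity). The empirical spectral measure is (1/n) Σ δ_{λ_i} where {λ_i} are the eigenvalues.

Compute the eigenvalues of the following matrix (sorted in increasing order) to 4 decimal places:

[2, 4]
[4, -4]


Since M is real symmetric, both eigenvalues are real; they are the roots of det(λI − M) = λ² − (tr M) λ + det M.
tr M = 2 + (-4) = -2.
det M = 2·(-4) − 4² = -8 − 16 = -24.
Characteristic polynomial: λ² + 2λ − 24 = 0.
Discriminant Δ = (tr M)² − 4·det M = 4 − (-96) = 100; √Δ = 10.000000.
λ = (tr M ± √Δ)/2 = (-2 ± 10.000000)/2, giving (tr M − √Δ)/2 = -6.0000 and (tr M + √Δ)/2 = 4.0000.

Eigenvalues sorted in increasing order: [-6.0000, 4.0000].


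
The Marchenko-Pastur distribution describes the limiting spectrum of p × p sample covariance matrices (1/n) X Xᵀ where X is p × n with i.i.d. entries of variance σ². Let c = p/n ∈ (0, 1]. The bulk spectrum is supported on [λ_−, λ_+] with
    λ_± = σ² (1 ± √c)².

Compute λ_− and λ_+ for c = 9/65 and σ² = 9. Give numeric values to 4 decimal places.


c = 9/65 = 0.138462; √c = 0.372104.
λ_− = σ² (1 − √c)² = 9 · (1 − 0.372104)² = 9 · (0.627896)² = 3.548278.
λ_+ = σ² (1 + √c)² = 9 · (1 + 0.372104)² = 9 · (1.372104)² = 16.944030.

Rounded to 4 decimal places: λ_− ≈ 3.5483, λ_+ ≈ 16.9440.


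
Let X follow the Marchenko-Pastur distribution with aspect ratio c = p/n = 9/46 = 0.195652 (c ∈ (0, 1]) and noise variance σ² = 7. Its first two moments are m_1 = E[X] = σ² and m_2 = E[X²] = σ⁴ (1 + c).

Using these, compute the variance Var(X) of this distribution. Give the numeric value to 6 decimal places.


m_1 = E[X] = σ² = 7, so m_1² = 49.
m_2 = E[X²] = σ⁴ (1 + c) = 49 · (1 + 0.195652) = 49 · 1.195652 = 58.586957.
(Note m_2 − m_1² simplifies to c · σ⁴ = 0.195652 · 49.)

Var(X) = m_2 − m_1² = 58.586957 − 49 = 9.586957.


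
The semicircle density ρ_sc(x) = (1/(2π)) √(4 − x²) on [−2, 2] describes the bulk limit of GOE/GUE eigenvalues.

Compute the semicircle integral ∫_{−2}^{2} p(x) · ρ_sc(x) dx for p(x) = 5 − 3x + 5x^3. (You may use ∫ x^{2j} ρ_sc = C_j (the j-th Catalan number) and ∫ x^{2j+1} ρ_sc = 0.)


Write p(x) = Σ a_i x^i, split into monomials and integrate each against ρ_sc separately.
Using ∫ x^{2j} ρ_sc = C_j = (1/(j+1)) C(2j, j) (Catalan numbers) and ∫ x^{2j+1} ρ_sc = 0 (odd monomials vanish by symmetry):
  i = 0 (even): a_0 · C_{0} = 5 · 1 = 5
  i = 1 (odd): ∫ x^1 ρ_sc = 0 (vanishes)
  i = 3 (odd): ∫ x^3 ρ_sc = 0 (vanishes)

Summing the contributions: ∫_{−2}^{2} p(x) ρ_sc(x) dx = 5.


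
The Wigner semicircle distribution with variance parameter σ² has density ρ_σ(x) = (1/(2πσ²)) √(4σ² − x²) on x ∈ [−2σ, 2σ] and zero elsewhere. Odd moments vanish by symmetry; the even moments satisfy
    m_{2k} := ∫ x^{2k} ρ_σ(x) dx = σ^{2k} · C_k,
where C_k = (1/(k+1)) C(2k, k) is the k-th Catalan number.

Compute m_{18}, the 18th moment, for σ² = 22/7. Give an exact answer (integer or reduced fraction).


By the scaled semicircle moment identity, m_{2k} = σ^{2k} · C_k with k = 9.
C_9 = (1/(k+1)) · C(2k, k) = (1/10) · C(18, 9) = (1/10) · 48620 = 4862.
σ^{2k} = (σ²)^k = (22/7)^9 = 1207269217792/40353607.

Therefore m_{18} = σ^{18} · C_9 = (1207269217792/40353607) · 4862 = 5869742936904704/40353607.


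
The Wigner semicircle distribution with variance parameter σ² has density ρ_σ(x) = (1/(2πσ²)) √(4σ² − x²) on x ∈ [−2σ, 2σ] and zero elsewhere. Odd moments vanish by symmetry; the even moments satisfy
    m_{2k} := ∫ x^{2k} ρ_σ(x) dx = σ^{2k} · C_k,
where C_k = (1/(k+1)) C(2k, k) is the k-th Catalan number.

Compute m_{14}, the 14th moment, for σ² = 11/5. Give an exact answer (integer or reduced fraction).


By the scaled semicircle moment identity, m_{2k} = σ^{2k} · C_k with k = 7.
C_7 = (1/(k+1)) · C(2k, k) = (1/8) · C(14, 7) = (1/8) · 3432 = 429.
σ^{2k} = (σ²)^k = (11/5)^7 = 19487171/78125.

Therefore m_{14} = σ^{14} · C_7 = (19487171/78125) · 429 = 8359996359/78125.


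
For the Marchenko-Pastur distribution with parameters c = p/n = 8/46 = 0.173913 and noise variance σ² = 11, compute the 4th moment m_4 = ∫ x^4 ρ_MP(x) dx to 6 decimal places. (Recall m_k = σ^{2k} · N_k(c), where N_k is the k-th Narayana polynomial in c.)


E[X⁴] = σ⁸ (1 + 6c + 6c² + c³) (fourth MP moment). With σ² = 11 (so σ⁸ = 14641) and c = 8/46 = 0.173913: E[X⁴] = 14641 · (1 + 6·0.173913 + 6·(0.173913)² + (0.173913)³) = 14641 · 2.230213.

So E[X^4] = 32652.546643.


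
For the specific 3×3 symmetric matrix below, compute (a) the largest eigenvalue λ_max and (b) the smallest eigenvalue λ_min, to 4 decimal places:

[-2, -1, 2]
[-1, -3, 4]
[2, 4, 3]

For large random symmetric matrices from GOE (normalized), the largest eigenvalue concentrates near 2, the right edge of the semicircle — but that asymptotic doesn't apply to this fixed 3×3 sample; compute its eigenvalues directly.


Since M is real symmetric, all three eigenvalues are real; they are the roots of det(λI − M) = λ³ − (tr M) λ² + s λ − det M, where s is the sum of the principal 2×2 minors.
tr M = -2 + (-3) + 3 = -2.
s = ((-2)·(-3) − (-1)²) + ((-2)·3 − 2²) + ((-3)·3 − 4²) = 5 + (-10) + (-25) = -30.
det M (expand along row 1) = (-2)·(-25) − (-1)·(-11) + 2·2 = 43.
Characteristic polynomial: λ³ + 2λ² − 30λ − 43 = 0.
Substitute λ = y + (tr M)/3 = y − 0.666667 to remove the quadratic term: y³ + p·y + q = 0 with p = s − (tr M)²/3 = -31.333333 and q = −2(tr M)³/27 + (tr M)·s/3 − det M = -22.407407.
Three real roots ⇒ use the trigonometric (Viète) form: r = 2√(−p/3) = 6.463573, φ = arccos(3q/(p·r)) = arccos(0.331920) = 1.232458 rad.
y_k = r·cos(φ/3 − 2πk/3) for k = 0, 1, 2 gives y = 5.925765, -0.727414, -5.198351.
λ_k = y_k − 0.666667 gives λ = 5.2591, -1.3941, -5.8650 (check: the sum is -2.0000 = tr M).

Hence λ_max = 5.2591 and λ_min = -5.8650.


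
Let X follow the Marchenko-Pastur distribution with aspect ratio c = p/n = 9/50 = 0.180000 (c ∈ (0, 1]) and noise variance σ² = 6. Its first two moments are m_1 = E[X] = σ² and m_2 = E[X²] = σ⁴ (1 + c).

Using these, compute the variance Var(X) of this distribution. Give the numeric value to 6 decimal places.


m_1 = E[X] = σ² = 6, so m_1² = 36.
m_2 = E[X²] = σ⁴ (1 + c) = 36 · (1 + 0.180000) = 36 · 1.180000 = 42.480000.
(Note m_2 − m_1² simplifies to c · σ⁴ = 0.180000 · 36.)

Var(X) = m_2 − m_1² = 42.480000 − 36 = 6.480000.


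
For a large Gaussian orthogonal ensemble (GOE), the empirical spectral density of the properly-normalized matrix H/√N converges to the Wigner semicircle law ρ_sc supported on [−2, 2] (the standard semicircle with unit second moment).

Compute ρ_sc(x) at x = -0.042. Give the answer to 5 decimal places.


ρ_sc(x) = (1/(2π)) √(4 − x²). With x = -0.042:
  4 − x² = 4 − (-0.042)² = 4 − 0.001764 = 3.998236.
  √(4 − x²) = 1.999559.
  1/(2π) = 0.159155.
  ρ_sc(-0.042) = 0.159155 · 1.999559 = 0.318240.

Rounded to 5 decimal places: ρ_sc(-0.042) ≈ 0.31824.


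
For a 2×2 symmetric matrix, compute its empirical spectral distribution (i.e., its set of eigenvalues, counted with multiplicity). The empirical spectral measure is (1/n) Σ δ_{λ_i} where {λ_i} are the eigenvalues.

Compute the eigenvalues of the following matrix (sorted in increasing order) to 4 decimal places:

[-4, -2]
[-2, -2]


Since M is real symmetric, both eigenvalues are real; they are the roots of det(λI − M) = λ² − (tr M) λ + det M.
tr M = -4 + (-2) = -6.
det M = (-4)·(-2) − (-2)² = 8 − 4 = 4.
Characteristic polynomial: λ² + 6λ + 4 = 0.
Discriminant Δ = (tr M)² − 4·det M = 36 − 16 = 20; √Δ = 4.472136.
λ = (tr M ± √Δ)/2 = (-6 ± 4.472136)/2, giving (tr M − √Δ)/2 = -5.2361 and (tr M + √Δ)/2 = -0.7639.

Eigenvalues sorted in increasing order: [-5.2361, -0.7639].


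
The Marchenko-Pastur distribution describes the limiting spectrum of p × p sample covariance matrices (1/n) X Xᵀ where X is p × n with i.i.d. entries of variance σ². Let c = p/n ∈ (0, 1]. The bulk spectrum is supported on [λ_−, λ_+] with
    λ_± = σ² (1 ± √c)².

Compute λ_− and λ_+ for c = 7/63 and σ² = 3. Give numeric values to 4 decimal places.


c = 7/63 = 0.111111; √c = 0.333333.
λ_− = σ² (1 − √c)² = 3 · (1 − 0.333333)² = 3 · (0.666667)² = 1.333333.
λ_+ = σ² (1 + √c)² = 3 · (1 + 0.333333)² = 3 · (1.333333)² = 5.333333.

Rounded to 4 decimal places: λ_− ≈ 1.3333, λ_+ ≈ 5.3333.


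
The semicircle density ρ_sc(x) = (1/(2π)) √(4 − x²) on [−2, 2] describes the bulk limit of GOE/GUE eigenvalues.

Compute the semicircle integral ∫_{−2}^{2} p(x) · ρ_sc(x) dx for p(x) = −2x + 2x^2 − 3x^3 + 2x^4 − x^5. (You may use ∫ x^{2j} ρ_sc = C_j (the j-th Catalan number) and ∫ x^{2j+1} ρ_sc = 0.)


Write p(x) = Σ a_i x^i, split into monomials and integrate each against ρ_sc separately.
Using ∫ x^{2j} ρ_sc = C_j = (1/(j+1)) C(2j, j) (Catalan numbers) and ∫ x^{2j+1} ρ_sc = 0 (odd monomials vanish by symmetry):
  i = 1 (odd): ∫ x^1 ρ_sc = 0 (vanishes)
  i = 2 (even): a_2 · C_{1} = 2 · 1 = 2
  i = 3 (odd): ∫ x^3 ρ_sc = 0 (vanishes)
  i = 4 (even): a_4 · C_{2} = 2 · 2 = 4
  i = 5 (odd): ∫ x^5 ρ_sc = 0 (vanishes)

Summing the contributions: ∫_{−2}^{2} p(x) ρ_sc(x) dx = 2 + 4 = 6.


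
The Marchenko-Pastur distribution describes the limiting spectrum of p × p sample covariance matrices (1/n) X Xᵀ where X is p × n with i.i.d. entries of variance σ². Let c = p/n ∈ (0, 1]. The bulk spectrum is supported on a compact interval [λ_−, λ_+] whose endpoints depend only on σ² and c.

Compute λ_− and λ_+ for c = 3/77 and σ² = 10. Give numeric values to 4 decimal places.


c = 3/77 = 0.038961; √c = 0.197386.
λ_− = σ² (1 − √c)² = 10 · (1 − 0.197386)² = 10 · (0.802614)² = 6.441900.
λ_+ = σ² (1 + √c)² = 10 · (1 + 0.197386)² = 10 · (1.197386)² = 14.337321.

Rounded to 4 decimal places: λ_− ≈ 6.4419, λ_+ ≈ 14.3373.


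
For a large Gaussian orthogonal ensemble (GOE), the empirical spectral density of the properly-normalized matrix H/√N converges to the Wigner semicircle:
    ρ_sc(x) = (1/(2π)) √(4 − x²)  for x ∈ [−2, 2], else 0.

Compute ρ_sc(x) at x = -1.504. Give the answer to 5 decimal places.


ρ_sc(x) = (1/(2π)) √(4 − x²). With x = -1.504:
  4 − x² = 4 − (-1.504)² = 4 − 2.262016 = 1.737984.
  √(4 − x²) = 1.318326.
  1/(2π) = 0.159155.
  ρ_sc(-1.504) = 0.159155 · 1.318326 = 0.209818.

Rounded to 5 decimal places: ρ_sc(-1.504) ≈ 0.20982.


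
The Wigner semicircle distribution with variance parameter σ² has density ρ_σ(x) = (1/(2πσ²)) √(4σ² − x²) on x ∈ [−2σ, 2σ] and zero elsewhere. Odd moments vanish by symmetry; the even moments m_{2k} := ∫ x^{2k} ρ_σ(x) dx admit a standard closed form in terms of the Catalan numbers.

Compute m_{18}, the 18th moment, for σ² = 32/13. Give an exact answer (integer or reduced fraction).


By the scaled semicircle moment identity, m_{2k} = σ^{2k} · C_k with k = 9.
C_9 = (1/(k+1)) · C(2k, k) = (1/10) · C(18, 9) = (1/10) · 48620 = 4862.
σ^{2k} = (σ²)^k = (32/13)^9 = 35184372088832/10604499373.

Therefore m_{18} = σ^{18} · C_9 = (35184372088832/10604499373) · 4862 = 13158955161223168/815730721.


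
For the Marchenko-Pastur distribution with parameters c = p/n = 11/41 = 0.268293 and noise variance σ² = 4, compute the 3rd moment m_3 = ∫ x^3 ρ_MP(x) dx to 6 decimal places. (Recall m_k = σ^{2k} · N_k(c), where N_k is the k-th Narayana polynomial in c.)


E[X³] = σ⁶ (1 + 3c + c²) (third MP moment). With σ² = 4 (so σ⁶ = 64) and c = 11/41 = 0.268293: E[X³] = 64 · (1 + 3·0.268293 + (0.268293)²) = 64 · 1.876859.

So E[X^3] = 120.118977.


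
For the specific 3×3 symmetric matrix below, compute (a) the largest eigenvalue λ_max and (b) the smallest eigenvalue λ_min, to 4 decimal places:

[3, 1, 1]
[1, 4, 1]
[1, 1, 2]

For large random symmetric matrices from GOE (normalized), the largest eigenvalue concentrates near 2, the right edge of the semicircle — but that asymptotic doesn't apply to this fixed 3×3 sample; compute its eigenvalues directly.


Since M is real symmetric, all three eigenvalues are real; they are the roots of det(λI − M) = λ³ − (tr M) λ² + s λ − det M, where s is the sum of the principal 2×2 minors.
tr M = 3 + 4 + 2 = 9.
s = (3·4 − 1²) + (3·2 − 1²) + (4·2 − 1²) = 11 + 5 + 7 = 23.
det M (expand along row 1) = 3·7 − 1·1 + 1·(-3) = 17.
Characteristic polynomial: λ³ − 9λ² + 23λ − 17 = 0.
Substitute λ = y + (tr M)/3 = y + 3.000000 to remove the quadratic term: y³ + p·y + q = 0 with p = s − (tr M)²/3 = -4.000000 and q = −2(tr M)³/27 + (tr M)·s/3 − det M = -2.000000.
Three real roots ⇒ use the trigonometric (Viète) form: r = 2√(−p/3) = 2.309401, φ = arccos(3q/(p·r)) = arccos(0.649519) = 0.863845 rad.
y_k = r·cos(φ/3 − 2πk/3) for k = 0, 1, 2 gives y = 2.214320, -0.539189, -1.675131.
λ_k = y_k + 3.000000 gives λ = 5.2143, 2.4608, 1.3249 (check: the sum is 9.0000 = tr M).

Hence λ_max = 5.2143 and λ_min = 1.3249.


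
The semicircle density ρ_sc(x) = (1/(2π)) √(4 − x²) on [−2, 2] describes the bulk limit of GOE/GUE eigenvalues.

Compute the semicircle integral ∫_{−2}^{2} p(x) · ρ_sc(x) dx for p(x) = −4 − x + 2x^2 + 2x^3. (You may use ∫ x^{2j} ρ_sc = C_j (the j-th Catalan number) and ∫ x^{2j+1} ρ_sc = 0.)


Write p(x) = Σ a_i x^i, split into monomials and integrate each against ρ_sc separately.
Using ∫ x^{2j} ρ_sc = C_j = (1/(j+1)) C(2j, j) (Catalan numbers) and ∫ x^{2j+1} ρ_sc = 0 (odd monomials vanish by symmetry):
  i = 0 (even): a_0 · C_{0} = -4 · 1 = -4
  i = 1 (odd): ∫ x^1 ρ_sc = 0 (vanishes)
  i = 2 (even): a_2 · C_{1} = 2 · 1 = 2
  i = 3 (odd): ∫ x^3 ρ_sc = 0 (vanishes)

Summing the contributions: ∫_{−2}^{2} p(x) ρ_sc(x) dx = (-4) + 2 = -2.


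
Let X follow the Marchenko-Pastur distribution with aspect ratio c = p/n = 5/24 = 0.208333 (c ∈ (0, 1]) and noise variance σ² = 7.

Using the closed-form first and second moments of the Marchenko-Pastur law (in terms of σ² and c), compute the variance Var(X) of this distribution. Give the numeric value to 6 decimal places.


Recall the MP moments m_1 = E[X] = σ² and m_2 = E[X²] = σ⁴ (1 + c).
m_1 = E[X] = σ² = 7, so m_1² = 49.
m_2 = E[X²] = σ⁴ (1 + c) = 49 · (1 + 0.208333) = 49 · 1.208333 = 59.208333.
(Note m_2 − m_1² simplifies to c · σ⁴ = 0.208333 · 49.)

Var(X) = m_2 − m_1² = 59.208333 − 49 = 10.208333.


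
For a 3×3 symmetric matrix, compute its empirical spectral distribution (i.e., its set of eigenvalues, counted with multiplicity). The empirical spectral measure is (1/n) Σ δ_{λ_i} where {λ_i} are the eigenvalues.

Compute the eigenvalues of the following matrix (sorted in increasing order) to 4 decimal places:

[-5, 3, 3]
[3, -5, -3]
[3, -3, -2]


Since M is real symmetric, all three eigenvalues are real; they are the roots of det(λI − M) = λ³ − (tr M) λ² + s λ − det M, where s is the sum of the principal 2×2 minors.
tr M = -5 + (-5) + (-2) = -12.
s = ((-5)·(-5) − 3²) + ((-5)·(-2) − 3²) + ((-5)·(-2) − (-3)²) = 16 + 1 + 1 = 18.
det M (expand along row 1) = (-5)·1 − 3·3 + 3·6 = 4.
Characteristic polynomial: λ³ + 12λ² + 18λ − 4 = 0.
Substitute λ = y + (tr M)/3 = y − 4.000000 to remove the quadratic term: y³ + p·y + q = 0 with p = s − (tr M)²/3 = -30.000000 and q = −2(tr M)³/27 + (tr M)·s/3 − det M = 52.000000.
Three real roots ⇒ use the trigonometric (Viète) form: r = 2√(−p/3) = 6.324555, φ = arccos(3q/(p·r)) = arccos(-0.822192) = 2.536048 rad.
y_k = r·cos(φ/3 − 2πk/3) for k = 0, 1, 2 gives y = 4.196152, 2.000000, -6.196152.
λ_k = y_k − 4.000000 gives λ = 0.1962, -2.0000, -10.1962 (check: the sum is -12.0000 = tr M).

Eigenvalues sorted in increasing order: [-10.1962, -2.0000, 0.1962].


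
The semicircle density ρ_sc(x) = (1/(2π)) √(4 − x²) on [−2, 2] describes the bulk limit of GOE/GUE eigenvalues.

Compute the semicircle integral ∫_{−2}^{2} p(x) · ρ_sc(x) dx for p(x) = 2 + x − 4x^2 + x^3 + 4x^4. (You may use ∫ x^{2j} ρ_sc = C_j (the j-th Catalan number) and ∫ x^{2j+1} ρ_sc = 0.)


Write p(x) = Σ a_i x^i, split into monomials and integrate each against ρ_sc separately.
Using ∫ x^{2j} ρ_sc = C_j = (1/(j+1)) C(2j, j) (Catalan numbers) and ∫ x^{2j+1} ρ_sc = 0 (odd monomials vanish by symmetry):
  i = 0 (even): a_0 · C_{0} = 2 · 1 = 2
  i = 1 (odd): ∫ x^1 ρ_sc = 0 (vanishes)
  i = 2 (even): a_2 · C_{1} = -4 · 1 = -4
  i = 3 (odd): ∫ x^3 ρ_sc = 0 (vanishes)
  i = 4 (even): a_4 · C_{2} = 4 · 2 = 8

Summing the contributions: ∫_{−2}^{2} p(x) ρ_sc(x) dx = 2 + (-4) + 8 = 6.


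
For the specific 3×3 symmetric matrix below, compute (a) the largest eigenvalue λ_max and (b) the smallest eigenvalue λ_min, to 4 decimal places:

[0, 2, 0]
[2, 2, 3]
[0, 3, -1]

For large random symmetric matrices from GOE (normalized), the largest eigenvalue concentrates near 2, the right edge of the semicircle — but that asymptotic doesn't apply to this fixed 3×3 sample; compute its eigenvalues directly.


Since M is real symmetric, all three eigenvalues are real; they are the roots of det(λI − M) = λ³ − (tr M) λ² + s λ − det M, where s is the sum of the principal 2×2 minors.
tr M = 0 + 2 + (-1) = 1.
s = (0·2 − 2²) + (0·(-1) − 0²) + (2·(-1) − 3²) = -4 + 0 + (-11) = -15.
det M (expand along row 1) = 0·(-11) − 2·(-2) + 0·6 = 4.
Characteristic polynomial: λ³ − λ² − 15λ − 4 = 0.
Substitute λ = y + (tr M)/3 = y + 0.333333 to remove the quadratic term: y³ + p·y + q = 0 with p = s − (tr M)²/3 = -15.333333 and q = −2(tr M)³/27 + (tr M)·s/3 − det M = -9.074074.
Three real roots ⇒ use the trigonometric (Viète) form: r = 2√(−p/3) = 4.521553, φ = arccos(3q/(p·r)) = arccos(0.392644) = 1.167291 rad.
y_k = r·cos(φ/3 − 2πk/3) for k = 0, 1, 2 gives y = 4.183576, -0.606325, -3.577252.
λ_k = y_k + 0.333333 gives λ = 4.5169, -0.2730, -3.2439 (check: the sum is 1.0000 = tr M).

Hence λ_max = 4.5169 and λ_min = -3.2439.


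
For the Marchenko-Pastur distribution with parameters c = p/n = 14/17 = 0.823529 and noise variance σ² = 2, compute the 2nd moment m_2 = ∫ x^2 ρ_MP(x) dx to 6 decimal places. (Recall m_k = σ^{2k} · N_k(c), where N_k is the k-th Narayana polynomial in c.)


E[X²] = σ⁴ (1 + c) (second MP moment). With σ² = 2 (so σ⁴ = 4) and c = 14/17 = 0.823529: E[X²] = 4 · (1 + 0.823529) = 4 · 1.823529.

So E[X^2] = 7.294118.


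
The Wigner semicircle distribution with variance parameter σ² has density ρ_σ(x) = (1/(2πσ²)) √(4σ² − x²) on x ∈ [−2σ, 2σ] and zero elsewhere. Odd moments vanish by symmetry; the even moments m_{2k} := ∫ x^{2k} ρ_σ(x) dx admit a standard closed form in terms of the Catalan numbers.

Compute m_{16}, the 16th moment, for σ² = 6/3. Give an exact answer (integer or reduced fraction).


By the scaled semicircle moment identity, m_{2k} = σ^{2k} · C_k with k = 8.
C_8 = (1/(k+1)) · C(2k, k) = (1/9) · C(16, 8) = (1/9) · 12870 = 1430.
σ^{2k} = (σ²)^k = (6/3)^8 = 256.

Therefore m_{16} = σ^{16} · C_8 = 256 · 1430 = 366080.


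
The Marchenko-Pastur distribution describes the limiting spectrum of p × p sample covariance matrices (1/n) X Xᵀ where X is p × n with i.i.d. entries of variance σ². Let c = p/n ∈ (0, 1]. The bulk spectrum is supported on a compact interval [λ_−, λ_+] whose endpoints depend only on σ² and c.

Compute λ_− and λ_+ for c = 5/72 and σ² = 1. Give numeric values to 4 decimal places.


c = 5/72 = 0.069444; √c = 0.263523.
λ_− = σ² (1 − √c)² = 1 · (1 − 0.263523)² = 1 · (0.736477)² = 0.542398.
λ_+ = σ² (1 + √c)² = 1 · (1 + 0.263523)² = 1 · (1.263523)² = 1.596491.

Rounded to 4 decimal places: λ_− ≈ 0.5424, λ_+ ≈ 1.5965.


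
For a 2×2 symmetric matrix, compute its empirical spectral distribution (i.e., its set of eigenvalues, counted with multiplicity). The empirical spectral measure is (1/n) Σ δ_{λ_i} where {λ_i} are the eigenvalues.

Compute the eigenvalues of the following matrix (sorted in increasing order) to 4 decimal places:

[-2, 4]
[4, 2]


Since M is real symmetric, both eigenvalues are real; they are the roots of det(λI − M) = λ² − (tr M) λ + det M.
tr M = -2 + 2 = 0.
det M = (-2)·2 − 4² = -4 − 16 = -20.
Characteristic polynomial: λ² − 20 = 0.
Discriminant Δ = (tr M)² − 4·det M = 0 − (-80) = 80; √Δ = 8.944272.
λ = (tr M ± √Δ)/2 = (0 ± 8.944272)/2, giving (tr M − √Δ)/2 = -4.4721 and (tr M + √Δ)/2 = 4.4721.

Eigenvalues sorted in increasing order: [-4.4721, 4.4721].


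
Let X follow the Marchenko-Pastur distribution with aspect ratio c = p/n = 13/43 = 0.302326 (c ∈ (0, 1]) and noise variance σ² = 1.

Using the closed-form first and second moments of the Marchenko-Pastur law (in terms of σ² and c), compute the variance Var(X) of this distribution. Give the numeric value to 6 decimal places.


Recall the MP moments m_1 = E[X] = σ² and m_2 = E[X²] = σ⁴ (1 + c).
m_1 = E[X] = σ² = 1, so m_1² = 1.
m_2 = E[X²] = σ⁴ (1 + c) = 1 · (1 + 0.302326) = 1 · 1.302326 = 1.302326.
(Note m_2 − m_1² simplifies to c · σ⁴ = 0.302326 · 1.)

Var(X) = m_2 − m_1² = 1.302326 − 1 = 0.302326.


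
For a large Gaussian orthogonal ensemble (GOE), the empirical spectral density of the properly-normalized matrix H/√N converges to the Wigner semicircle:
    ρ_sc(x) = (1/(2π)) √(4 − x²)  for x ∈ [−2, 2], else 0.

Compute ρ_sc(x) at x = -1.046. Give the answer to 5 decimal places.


ρ_sc(x) = (1/(2π)) √(4 − x²). With x = -1.046:
  4 − x² = 4 − (-1.046)² = 4 − 1.094116 = 2.905884.
  √(4 − x²) = 1.704665.
  1/(2π) = 0.159155.
  ρ_sc(-1.046) = 0.159155 · 1.704665 = 0.271306.

Rounded to 5 decimal places: ρ_sc(-1.046) ≈ 0.27131.


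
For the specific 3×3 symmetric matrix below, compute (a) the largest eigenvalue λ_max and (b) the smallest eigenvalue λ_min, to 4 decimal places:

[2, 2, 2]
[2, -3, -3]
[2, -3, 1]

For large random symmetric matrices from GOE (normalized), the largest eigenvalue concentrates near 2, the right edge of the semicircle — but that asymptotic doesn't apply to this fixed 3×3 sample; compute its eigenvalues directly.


Since M is real symmetric, all three eigenvalues are real; they are the roots of det(λI − M) = λ³ − (tr M) λ² + s λ − det M, where s is the sum of the principal 2×2 minors.
tr M = 2 + (-3) + 1 = 0.
s = (2·(-3) − 2²) + (2·1 − 2²) + ((-3)·1 − (-3)²) = -10 + (-2) + (-12) = -24.
det M (expand along row 1) = 2·(-12) − 2·8 + 2·0 = -40.
Characteristic polynomial: λ³ − 24λ + 40 = 0.
Substitute λ = y + (tr M)/3 = y + 0.000000 to remove the quadratic term: y³ + p·y + q = 0 with p = s − (tr M)²/3 = -24.000000 and q = −2(tr M)³/27 + (tr M)·s/3 − det M = 40.000000.
Three real roots ⇒ use the trigonometric (Viète) form: r = 2√(−p/3) = 5.656854, φ = arccos(3q/(p·r)) = arccos(-0.883883) = 2.654898 rad.
y_k = r·cos(φ/3 − 2πk/3) for k = 0, 1, 2 gives y = 3.582576, 2.000000, -5.582576.
λ_k = y_k + 0.000000 gives λ = 3.5826, 2.0000, -5.5826 (check: the sum is 0.0000 = tr M).

Hence λ_max = 3.5826 and λ_min = -5.5826.


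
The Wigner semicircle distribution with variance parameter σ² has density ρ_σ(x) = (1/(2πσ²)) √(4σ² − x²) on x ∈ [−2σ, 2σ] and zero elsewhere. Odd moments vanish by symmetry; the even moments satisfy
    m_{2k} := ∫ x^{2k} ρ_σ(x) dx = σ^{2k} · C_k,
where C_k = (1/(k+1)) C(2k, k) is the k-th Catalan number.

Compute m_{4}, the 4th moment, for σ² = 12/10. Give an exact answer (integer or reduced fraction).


By the scaled semicircle moment identity, m_{2k} = σ^{2k} · C_k with k = 2.
C_2 = (1/(k+1)) · C(2k, k) = (1/3) · C(4, 2) = (1/3) · 6 = 2.
σ^{2k} = (σ²)^k = (12/10)^2 = 36/25.

Therefore m_{4} = σ^{4} · C_2 = (36/25) · 2 = 72/25.


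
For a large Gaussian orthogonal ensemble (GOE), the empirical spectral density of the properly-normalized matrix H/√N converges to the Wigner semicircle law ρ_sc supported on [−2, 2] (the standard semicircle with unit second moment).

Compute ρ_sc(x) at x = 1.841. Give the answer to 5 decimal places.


ρ_sc(x) = (1/(2π)) √(4 − x²). With x = 1.841:
  4 − x² = 4 − (1.841)² = 4 − 3.389281 = 0.610719.
  √(4 − x²) = 0.781485.
  1/(2π) = 0.159155.
  ρ_sc(1.841) = 0.159155 · 0.781485 = 0.124377.

Rounded to 5 decimal places: ρ_sc(1.841) ≈ 0.12438.
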